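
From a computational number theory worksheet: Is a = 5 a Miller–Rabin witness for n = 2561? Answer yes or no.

n − 1 = 2560 = 2^9 · 5, so s = 9 and d = 5.
By repeated squaring, 5^5 ≡ 564 (mod 2561).
x_0 = 5^5 mod 2561 = 564.
x_0 is neither 1 nor 2560, so continue squaring.
x_1 = 564^2 mod 2561 = 532.
x_2 = 532^2 mod 2561 = 1314.
x_3 = 1314^2 mod 2561 = 482.
x_4 = 482^2 mod 2561 = 1834.
x_5 = 1834^2 mod 2561 = 963.
x_6 = 963^2 mod 2561 = 287.
x_7 = 287^2 mod 2561 = 417.
x_8 = 417^2 mod 2561 = 2302.
Reached i = s−1 = 8 without hitting −1: 5 is a Miller–Rabin witness and 2561 is composite.

yes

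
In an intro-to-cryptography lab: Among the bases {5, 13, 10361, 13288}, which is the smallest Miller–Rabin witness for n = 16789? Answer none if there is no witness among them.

5

n − 1 = 16788 = 2^2 · 4197, so s = 2 and d = 4197.
Base 5: x_0 = 5^4197 mod 16789 = 3220. x_0 is neither 1 nor 16788, so continue squaring. x_1 = 3220^2 mod 16789 = 9587. Reached i = s−1 = 1 without hitting −1: 5 is a Miller–Rabin witness and 16789 is composite.
Base 13: x_0 = 13^4197 mod 16789 = 1918. x_0 is neither 1 nor 16788, so continue squaring. x_1 = 1918^2 mod 16789 = 1933. Reached i = s−1 = 1 without hitting −1: 13 is a Miller–Rabin witness and 16789 is composite.
Base 10361: x_0 = 10361^4197 mod 16789 = 16076. x_0 is neither 1 nor 16788, so continue squaring. x_1 = 16076^2 mod 16789 = 4699. Reached i = s−1 = 1 without hitting −1: 10361 is a Miller–Rabin witness and 16789 is composite.
Base 13288: x_0 = 13288^4197 mod 16789 = 104. x_0 is neither 1 nor 16788, so continue squaring. x_1 = 104^2 mod 16789 = 10816. Reached i = s−1 = 1 without hitting −1: 13288 is a Miller–Rabin witness and 16789 is composite.
The smallest witness among the given bases is 5.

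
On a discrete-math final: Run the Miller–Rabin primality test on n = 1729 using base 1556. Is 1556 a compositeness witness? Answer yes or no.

no

n − 1 = 1728 = 2^6 · 27, so s = 6 and d = 27.
x_0 = 1556^27 mod 1729 = 1.
x_0 = 1, so 1556 is not a witness.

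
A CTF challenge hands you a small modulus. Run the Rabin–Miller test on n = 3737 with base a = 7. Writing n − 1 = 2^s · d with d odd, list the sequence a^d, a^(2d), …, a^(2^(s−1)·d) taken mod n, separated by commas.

1422, 367, 157

n − 1 = 3736 = 2^3 · 467, so s = 3 and d = 467.
x_0 = 7^467 mod 3737 = 1422.
x_1 = 1422^2 mod 3737 = 367.
x_2 = 367^2 mod 3737 = 157.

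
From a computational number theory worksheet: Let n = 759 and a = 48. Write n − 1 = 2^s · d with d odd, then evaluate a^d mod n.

630

n − 1 = 758 = 2^1 · 379, so s = 1 and d = 379.
48^379 mod 759 = 630.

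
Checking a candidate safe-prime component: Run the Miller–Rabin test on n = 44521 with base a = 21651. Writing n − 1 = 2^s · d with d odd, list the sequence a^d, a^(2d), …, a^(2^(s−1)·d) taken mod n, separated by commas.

n − 1 = 44520 = 2^3 · 5565, so s = 3 and d = 5565.
x_0 = 21651^5565 mod 44521 = 8017.
x_1 = 8017^2 mod 44521 = 28486.
x_2 = 28486^2 mod 44521 = 12450.

8017, 28486, 12450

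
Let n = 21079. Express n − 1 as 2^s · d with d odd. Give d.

10539

Halving: 21078 → 10539; 10539 is odd.
So 21078 = 2^1 · 10539.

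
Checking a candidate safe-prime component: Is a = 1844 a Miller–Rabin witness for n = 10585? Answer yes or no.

yes

n − 1 = 10584 = 2^3 · 1323, so s = 3 and d = 1323.
x_0 = 1844^1323 mod 10585 = 10539.
x_0 is neither 1 nor 10584, so continue squaring.
x_1 = 10539^2 mod 10585 = 2116.
x_2 = 2116^2 mod 10585 = 1.
x_2 = 1 but x_1 ≠ ±1, a nontrivial square root of 1 — 1844 is a witness and 10585 is composite.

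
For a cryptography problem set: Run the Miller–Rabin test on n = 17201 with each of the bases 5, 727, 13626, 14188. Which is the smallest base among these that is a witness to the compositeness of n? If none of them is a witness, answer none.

5

n − 1 = 17200 = 2^4 · 1075, so s = 4 and d = 1075.
Base 5: x_0 = 5^1075 mod 17201 = 13795. x_0 is neither 1 nor 17200, so continue squaring. x_1 = 13795^2 mod 17201 = 7362. x_2 = 7362^2 mod 17201 = 15894. x_3 = 15894^2 mod 17201 = 5350. Reached i = s−1 = 3 without hitting −1: 5 is a Miller–Rabin witness and 17201 is composite.
Base 727: x_0 = 727^1075 mod 17201 = 146. x_0 is neither 1 nor 17200, so continue squaring. x_1 = 146^2 mod 17201 = 4115. x_2 = 4115^2 mod 17201 = 7441. x_3 = 7441^2 mod 17201 = 15663. Reached i = s−1 = 3 without hitting −1: 727 is a Miller–Rabin witness and 17201 is composite.
Base 13626: x_0 = 13626^1075 mod 17201 = 214. x_0 is neither 1 nor 17200, so continue squaring. x_1 = 214^2 mod 17201 = 11394. x_2 = 11394^2 mod 17201 = 7289. x_3 = 7289^2 mod 17201 = 12833. Reached i = s−1 = 3 without hitting −1: 13626 is a Miller–Rabin witness and 17201 is composite.
Base 14188: x_0 = 14188^1075 mod 17201 = 8069. x_0 is neither 1 nor 17200, so continue squaring. x_1 = 8069^2 mod 17201 = 2976. x_2 = 2976^2 mod 17201 = 15262. x_3 = 15262^2 mod 17201 = 9903. Reached i = s−1 = 3 without hitting −1: 14188 is a Miller–Rabin witness and 17201 is composite.
The smallest witness among the given bases is 5.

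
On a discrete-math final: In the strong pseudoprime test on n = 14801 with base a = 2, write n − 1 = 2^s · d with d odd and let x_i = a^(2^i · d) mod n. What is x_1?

2172

n − 1 = 14800 = 2^4 · 925, so s = 4 and d = 925.
x_0 = 2^925 mod 14801 = 13029.
x_1 = 13029^2 mod 14801 = 2172.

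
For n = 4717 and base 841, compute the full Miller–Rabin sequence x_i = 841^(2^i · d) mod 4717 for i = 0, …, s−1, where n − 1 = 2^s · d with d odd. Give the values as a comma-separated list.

911, 4446

n − 1 = 4716 = 2^2 · 1179, so s = 2 and d = 1179.
x_0 = 841^1179 mod 4717 = 911.
x_1 = 911^2 mod 4717 = 4446.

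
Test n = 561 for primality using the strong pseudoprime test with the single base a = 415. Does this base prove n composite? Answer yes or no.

n − 1 = 560 = 2^4 · 35, so s = 4 and d = 35.
Repeated squaring mod 561: 415^1 ≡ 415, 415^2 ≡ 559, 415^4 ≡ 4, 415^8 ≡ 16, 415^16 ≡ 256, 415^32 ≡ 460.
35 = 32 + 2 + 1, so 415^35 ≡ 460·559·415 ≡ 241 (mod 561).
x_0 = 415^35 mod 561 = 241.
x_0 is neither 1 nor 560, so continue squaring.
x_1 = 241^2 mod 561 = 298.
x_2 = 298^2 mod 561 = 166.
x_3 = 166^2 mod 561 = 67.
Reached i = s−1 = 3 without hitting −1: 415 is a Miller–Rabin witness and 561 is composite.

yes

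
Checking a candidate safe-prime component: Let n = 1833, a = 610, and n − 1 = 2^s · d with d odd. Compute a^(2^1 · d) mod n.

n − 1 = 1832 = 2^3 · 229, so s = 3 and d = 229.
x_0 = 610^229 mod 1833 = 610.
x_1 = 610^2 mod 1833 = 1.

1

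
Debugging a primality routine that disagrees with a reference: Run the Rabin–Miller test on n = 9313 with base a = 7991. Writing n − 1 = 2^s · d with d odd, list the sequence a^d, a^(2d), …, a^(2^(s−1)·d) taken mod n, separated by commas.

6149, 8734, 9286, 729, 600

n − 1 = 9312 = 2^5 · 291, so s = 5 and d = 291.
x_0 = 7991^291 mod 9313 = 6149.
x_1 = 6149^2 mod 9313 = 8734.
x_2 = 8734^2 mod 9313 = 9286.
x_3 = 9286^2 mod 9313 = 729.
x_4 = 729^2 mod 9313 = 600.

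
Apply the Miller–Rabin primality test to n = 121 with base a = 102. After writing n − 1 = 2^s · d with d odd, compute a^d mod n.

12

n − 1 = 120 = 2^3 · 15, so s = 3 and d = 15.
By repeated squaring, 102^15 ≡ 12 (mod 121).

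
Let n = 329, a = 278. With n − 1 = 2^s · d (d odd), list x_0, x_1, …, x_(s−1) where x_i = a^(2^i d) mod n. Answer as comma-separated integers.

n − 1 = 328 = 2^3 · 41, so s = 3 and d = 41.
x_0 = 278^41 mod 329 = 80.
x_1 = 80^2 mod 329 = 149.
x_2 = 149^2 mod 329 = 158.

80, 149, 158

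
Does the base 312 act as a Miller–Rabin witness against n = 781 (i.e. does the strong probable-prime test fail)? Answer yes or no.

n − 1 = 780 = 2^2 · 195, so s = 2 and d = 195.
x_0 = 312^195 mod 781 = 23.
x_0 is neither 1 nor 780, so continue squaring.
x_1 = 23^2 mod 781 = 529.
Reached i = s−1 = 1 without hitting −1: 312 is a Miller–Rabin witness and 781 is composite.

yes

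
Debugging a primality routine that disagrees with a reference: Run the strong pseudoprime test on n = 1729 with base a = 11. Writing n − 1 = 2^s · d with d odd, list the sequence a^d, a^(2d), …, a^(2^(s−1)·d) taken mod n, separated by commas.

1331, 1065, 1, 1, 1, 1

n − 1 = 1728 = 2^6 · 27, so s = 6 and d = 27.
x_0 = 11^27 mod 1729 = 1331.
x_1 = 1331^2 mod 1729 = 1065.
x_2 = 1065^2 mod 1729 = 1.
x_3 = 1^2 mod 1729 = 1.
x_4 = 1^2 mod 1729 = 1.
x_5 = 1^2 mod 1729 = 1.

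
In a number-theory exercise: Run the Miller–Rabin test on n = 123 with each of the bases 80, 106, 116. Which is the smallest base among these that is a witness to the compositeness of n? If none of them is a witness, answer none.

n − 1 = 122 = 2^1 · 61, so s = 1 and d = 61.
Base 80: x_0 = 80^61 mod 123 = 80. x_0 ∉ {1, 122} and s = 1, so 80 is a Miller–Rabin witness and 123 is composite.
Base 106: x_0 = 106^61 mod 123 = 58. x_0 ∉ {1, 122} and s = 1, so 106 is a Miller–Rabin witness and 123 is composite.
Base 116: x_0 = 116^61 mod 123 = 89. x_0 ∉ {1, 122} and s = 1, so 116 is a Miller–Rabin witness and 123 is composite.
The smallest witness among the given bases is 80.

80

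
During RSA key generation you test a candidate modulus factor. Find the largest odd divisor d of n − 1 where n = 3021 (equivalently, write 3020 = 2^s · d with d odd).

Halving: 3020 → 1510 → 755; 755 is odd.
So 3020 = 2^2 · 755.

755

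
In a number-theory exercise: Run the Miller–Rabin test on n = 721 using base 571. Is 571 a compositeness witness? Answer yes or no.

n − 1 = 720 = 2^4 · 45, so s = 4 and d = 45.
x_0 = 571^45 mod 721 = 1.
x_0 = 1, so 571 is not a witness.

no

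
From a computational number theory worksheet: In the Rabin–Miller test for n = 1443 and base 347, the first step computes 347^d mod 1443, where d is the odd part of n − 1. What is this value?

n − 1 = 1442 = 2^1 · 721, so s = 1 and d = 721.
347^721 mod 1443 = 347.

347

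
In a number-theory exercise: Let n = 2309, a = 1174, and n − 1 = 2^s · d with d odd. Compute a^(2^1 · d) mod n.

n − 1 = 2308 = 2^2 · 577, so s = 2 and d = 577.
x_0 = 1174^577 mod 2309 = 688.
x_1 = 688^2 mod 2309 = 2308.

2308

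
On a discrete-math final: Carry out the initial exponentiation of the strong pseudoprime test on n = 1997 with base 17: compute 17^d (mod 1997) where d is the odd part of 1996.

n − 1 = 1996 = 2^2 · 499, so s = 2 and d = 499.
17^499 mod 1997 = 1.

1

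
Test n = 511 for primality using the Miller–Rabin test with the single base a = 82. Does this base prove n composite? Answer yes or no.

n − 1 = 510 = 2^1 · 255, so s = 1 and d = 255.
x_0 = 82^255 mod 511 = 510.
x_0 = 510 ≡ −1, so 82 is not a witness.

no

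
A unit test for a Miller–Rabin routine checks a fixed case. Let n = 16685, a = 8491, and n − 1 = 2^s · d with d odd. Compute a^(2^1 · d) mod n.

7921

n − 1 = 16684 = 2^2 · 4171, so s = 2 and d = 4171.
x_0 = 8491^4171 mod 16685 = 16596.
x_1 = 16596^2 mod 16685 = 7921.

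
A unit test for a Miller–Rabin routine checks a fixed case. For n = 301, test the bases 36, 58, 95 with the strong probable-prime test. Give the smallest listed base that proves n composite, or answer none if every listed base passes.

n − 1 = 300 = 2^2 · 75, so s = 2 and d = 75.
Base 36: x_0 = 36^75 mod 301 = 1. x_0 = 1, so 36 is not a witness.
Base 58: x_0 = 58^75 mod 301 = 78. x_0 is neither 1 nor 300, so continue squaring. x_1 = 78^2 mod 301 = 64. Reached i = s−1 = 1 without hitting −1: 58 is a Miller–Rabin witness and 301 is composite.
Base 95: x_0 = 95^75 mod 301 = 274. x_0 is neither 1 nor 300, so continue squaring. x_1 = 274^2 mod 301 = 127. Reached i = s−1 = 1 without hitting −1: 95 is a Miller–Rabin witness and 301 is composite.
The smallest witness among the given bases is 58.

58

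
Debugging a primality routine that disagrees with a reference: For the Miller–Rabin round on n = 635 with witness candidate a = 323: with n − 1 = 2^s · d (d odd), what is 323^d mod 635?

443

n − 1 = 634 = 2^1 · 317, so s = 1 and d = 317.
323^317 mod 635 = 443.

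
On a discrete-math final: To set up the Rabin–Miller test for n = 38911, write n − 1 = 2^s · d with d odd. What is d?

19455

Halving: 38910 → 19455; 19455 is odd.
So 38910 = 2^1 · 19455.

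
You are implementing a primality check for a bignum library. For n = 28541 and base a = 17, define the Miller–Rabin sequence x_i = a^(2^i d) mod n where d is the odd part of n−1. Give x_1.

1

n − 1 = 28540 = 2^2 · 7135, so s = 2 and d = 7135.
x_0 = 17^7135 mod 28541 = 1.
x_1 = 1^2 mod 28541 = 1.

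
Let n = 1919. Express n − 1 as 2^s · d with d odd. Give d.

Halving: 1918 → 959; 959 is odd.
So 1918 = 2^1 · 959.

959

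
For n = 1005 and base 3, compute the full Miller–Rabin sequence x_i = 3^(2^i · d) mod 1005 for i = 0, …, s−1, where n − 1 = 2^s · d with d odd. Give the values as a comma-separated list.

387, 24

n − 1 = 1004 = 2^2 · 251, so s = 2 and d = 251.
x_0 = 3^251 mod 1005 = 387.
x_1 = 387^2 mod 1005 = 24.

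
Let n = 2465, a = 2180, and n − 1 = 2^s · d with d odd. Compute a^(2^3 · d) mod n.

n − 1 = 2464 = 2^5 · 77, so s = 5 and d = 77.
x_0 = 2180^77 mod 2465 = 2435.
x_1 = 2435^2 mod 2465 = 900.
x_2 = 900^2 mod 2465 = 1480.
x_3 = 1480^2 mod 2465 = 1480.

1480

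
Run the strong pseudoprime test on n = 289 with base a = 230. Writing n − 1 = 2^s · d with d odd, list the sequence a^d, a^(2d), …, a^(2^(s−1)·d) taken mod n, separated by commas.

n − 1 = 288 = 2^5 · 9, so s = 5 and d = 9.
x_0 = 230^9 mod 289 = 60.
x_1 = 60^2 mod 289 = 132.
x_2 = 132^2 mod 289 = 84.
x_3 = 84^2 mod 289 = 120.
x_4 = 120^2 mod 289 = 239.

60, 132, 84, 120, 239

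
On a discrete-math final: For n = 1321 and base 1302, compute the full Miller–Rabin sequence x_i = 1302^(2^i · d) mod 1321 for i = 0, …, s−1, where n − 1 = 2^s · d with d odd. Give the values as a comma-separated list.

n − 1 = 1320 = 2^3 · 165, so s = 3 and d = 165.
x_0 = 1302^165 mod 1321 = 1086.
x_1 = 1086^2 mod 1321 = 1064.
x_2 = 1064^2 mod 1321 = 1320.

1086, 1064, 1320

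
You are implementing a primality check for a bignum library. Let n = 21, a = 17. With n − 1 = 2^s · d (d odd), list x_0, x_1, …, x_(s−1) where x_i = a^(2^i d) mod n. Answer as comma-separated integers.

5, 4

n − 1 = 20 = 2^2 · 5, so s = 2 and d = 5.
x_0 = 17^5 mod 21 = 5.
x_1 = 5^2 mod 21 = 4.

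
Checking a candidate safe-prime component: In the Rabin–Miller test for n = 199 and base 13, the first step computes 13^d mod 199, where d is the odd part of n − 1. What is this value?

n − 1 = 198 = 2^1 · 99, so s = 1 and d = 99.
Repeated squaring mod 199: 13^1 ≡ 13, 13^2 ≡ 169, 13^4 ≡ 104, 13^8 ≡ 70, 13^16 ≡ 124, 13^32 ≡ 53, 13^64 ≡ 23.
99 = 64 + 32 + 2 + 1, so 13^99 ≡ 23·53·169·13 ≡ 1 (mod 199).

1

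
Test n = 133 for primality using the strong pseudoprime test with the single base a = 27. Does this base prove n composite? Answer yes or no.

no

n − 1 = 132 = 2^2 · 33, so s = 2 and d = 33.
x_0 = 27^33 mod 133 = 132.
x_0 = 132 ≡ −1, so 27 is not a witness.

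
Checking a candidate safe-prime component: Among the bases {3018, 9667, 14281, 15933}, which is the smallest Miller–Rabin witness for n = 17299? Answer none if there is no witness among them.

n − 1 = 17298 = 2^1 · 8649, so s = 1 and d = 8649.
Base 3018: x_0 = 3018^8649 mod 17299 = 17298. x_0 = 17298 ≡ −1, so 3018 is not a witness.
Base 9667: x_0 = 9667^8649 mod 17299 = 1. x_0 = 1, so 9667 is not a witness.
Base 14281: x_0 = 14281^8649 mod 17299 = 1. x_0 = 1, so 14281 is not a witness.
Base 15933: x_0 = 15933^8649 mod 17299 = 17298. x_0 = 17298 ≡ −1, so 15933 is not a witness.
No listed base is a witness for 17299.

none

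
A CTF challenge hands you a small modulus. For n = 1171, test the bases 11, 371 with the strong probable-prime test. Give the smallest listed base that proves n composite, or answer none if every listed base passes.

n − 1 = 1170 = 2^1 · 585, so s = 1 and d = 585.
Base 11: x_0 = 11^585 mod 1171 = 1170. x_0 = 1170 ≡ −1, so 11 is not a witness.
Base 371: x_0 = 371^585 mod 1171 = 1. x_0 = 1, so 371 is not a witness.
No listed base is a witness for 1171.

none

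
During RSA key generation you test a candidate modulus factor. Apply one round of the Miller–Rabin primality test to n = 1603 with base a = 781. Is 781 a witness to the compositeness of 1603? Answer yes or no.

n − 1 = 1602 = 2^1 · 801, so s = 1 and d = 801.
x_0 = 781^801 mod 1603 = 1.
x_0 = 1, so 781 is not a witness.

no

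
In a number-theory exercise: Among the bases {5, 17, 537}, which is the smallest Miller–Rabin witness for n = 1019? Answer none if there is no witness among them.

none

n − 1 = 1018 = 2^1 · 509, so s = 1 and d = 509.
Base 5: x_0 = 5^509 mod 1019 = 1. x_0 = 1, so 5 is not a witness.
Base 17: x_0 = 17^509 mod 1019 = 1. x_0 = 1, so 17 is not a witness.
Base 537: x_0 = 537^509 mod 1019 = 1018. x_0 = 1018 ≡ −1, so 537 is not a witness.
No listed base is a witness for 1019.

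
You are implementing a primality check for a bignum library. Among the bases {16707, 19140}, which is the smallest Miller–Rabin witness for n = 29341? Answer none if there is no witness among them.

19140

n − 1 = 29340 = 2^2 · 7335, so s = 2 and d = 7335.
Base 16707: x_0 = 16707^7335 mod 29341 = 15361. x_0 is neither 1 nor 29340, so continue squaring. x_1 = 15361^2 mod 29341 = 29340. x_1 ≡ −1, so 16707 is not a witness.
Base 19140: x_0 = 19140^7335 mod 29341 = 25011. x_0 is neither 1 nor 29340, so continue squaring. x_1 = 25011^2 mod 29341 = 1. x_1 = 1 but x_0 ≠ ±1, a nontrivial square root of 1 — 19140 is a witness and 29341 is composite.
The smallest witness among the given bases is 19140.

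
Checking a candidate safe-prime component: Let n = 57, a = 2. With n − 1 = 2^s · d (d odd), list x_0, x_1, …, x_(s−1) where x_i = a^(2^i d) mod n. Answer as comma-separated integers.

n − 1 = 56 = 2^3 · 7, so s = 3 and d = 7.
x_0 = 2^7 mod 57 = 14.
x_1 = 14^2 mod 57 = 25.
x_2 = 25^2 mod 57 = 55.

14, 25, 55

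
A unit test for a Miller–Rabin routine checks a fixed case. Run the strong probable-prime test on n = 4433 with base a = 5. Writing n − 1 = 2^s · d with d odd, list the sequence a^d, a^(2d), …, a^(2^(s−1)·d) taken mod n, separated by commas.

n − 1 = 4432 = 2^4 · 277, so s = 4 and d = 277.
x_0 = 5^277 mod 4433 = 2423.
x_1 = 2423^2 mod 4433 = 1637.
x_2 = 1637^2 mod 4433 = 2237.
x_3 = 2237^2 mod 4433 = 3745.

2423, 1637, 2237, 3745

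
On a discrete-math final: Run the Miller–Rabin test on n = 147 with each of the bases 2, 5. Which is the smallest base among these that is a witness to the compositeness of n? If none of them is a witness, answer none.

2

n − 1 = 146 = 2^1 · 73, so s = 1 and d = 73.
Base 2: x_0 = 2^73 mod 147 = 44. x_0 ∉ {1, 146} and s = 1, so 2 is a Miller–Rabin witness and 147 is composite.
Base 5: x_0 = 5^73 mod 147 = 26. x_0 ∉ {1, 146} and s = 1, so 5 is a Miller–Rabin witness and 147 is composite.
The smallest witness among the given bases is 2.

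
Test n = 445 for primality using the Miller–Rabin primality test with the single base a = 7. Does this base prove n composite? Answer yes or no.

n − 1 = 444 = 2^2 · 111, so s = 2 and d = 111.
By repeated squaring, 7^111 ≡ 238 (mod 445).
x_0 = 7^111 mod 445 = 238.
x_0 is neither 1 nor 444, so continue squaring.
x_1 = 238^2 mod 445 = 129.
Reached i = s−1 = 1 without hitting −1: 7 is a Miller–Rabin witness and 445 is composite.

yes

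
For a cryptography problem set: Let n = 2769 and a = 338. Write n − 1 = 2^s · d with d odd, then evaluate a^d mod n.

767

n − 1 = 2768 = 2^4 · 173, so s = 4 and d = 173.
Repeated squaring mod 2769: 338^1 ≡ 338, 338^2 ≡ 715, 338^4 ≡ 1729, 338^8 ≡ 1690, 338^16 ≡ 1261, 338^32 ≡ 715, 338^64 ≡ 1729, 338^128 ≡ 1690.
173 = 128 + 32 + 8 + 4 + 1, so 338^173 ≡ 1690·715·1690·1729·338 ≡ 767 (mod 2769).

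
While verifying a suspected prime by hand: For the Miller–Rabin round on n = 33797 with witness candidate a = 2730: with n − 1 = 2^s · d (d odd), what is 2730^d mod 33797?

n − 1 = 33796 = 2^2 · 8449, so s = 2 and d = 8449.
Repeated squaring mod 33797: 2730^1 ≡ 2730, 2730^2 ≡ 17560, 2730^4 ≡ 23569, 2730^8 ≡ 10269, 2730^16 ≡ 5721, 2730^32 ≡ 14345, 2730^64 ≡ 22889, 2730^128 ≡ 19024, 2730^256 ≡ 14300, 2730^512 ≡ 18150, 2730^1024 ≡ 3141, 2730^2048 ≡ 30954, 2730^4096 ≡ 5166, 2730^8192 ≡ 21723.
8449 = 8192 + 256 + 1, so 2730^8449 ≡ 21723·14300·2730 ≡ 4276 (mod 33797).

4276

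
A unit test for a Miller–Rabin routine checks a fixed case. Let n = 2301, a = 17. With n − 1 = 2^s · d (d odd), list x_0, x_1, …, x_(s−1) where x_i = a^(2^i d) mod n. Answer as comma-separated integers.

n − 1 = 2300 = 2^2 · 575, so s = 2 and d = 575.
x_0 = 17^575 mod 2301 = 1349.
x_1 = 1349^2 mod 2301 = 2011.

1349, 2011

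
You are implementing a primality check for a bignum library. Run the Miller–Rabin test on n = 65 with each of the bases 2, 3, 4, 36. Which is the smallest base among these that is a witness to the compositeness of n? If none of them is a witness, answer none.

2

n − 1 = 64 = 2^6 · 1, so s = 6 and d = 1.
Base 2: x_0 = 2^1 mod 65 = 2. x_0 is neither 1 nor 64, so continue squaring. x_1 = 2^2 mod 65 = 4. x_2 = 4^2 mod 65 = 16. x_3 = 16^2 mod 65 = 61. x_4 = 61^2 mod 65 = 16. x_5 = 16^2 mod 65 = 61. Reached i = s−1 = 5 without hitting −1: 2 is a Miller–Rabin witness and 65 is composite.
Base 3: x_0 = 3^1 mod 65 = 3. x_0 is neither 1 nor 64, so continue squaring. x_1 = 3^2 mod 65 = 9. x_2 = 9^2 mod 65 = 16. x_3 = 16^2 mod 65 = 61. x_4 = 61^2 mod 65 = 16. x_5 = 16^2 mod 65 = 61. Reached i = s−1 = 5 without hitting −1: 3 is a Miller–Rabin witness and 65 is composite.
Base 4: x_0 = 4^1 mod 65 = 4. x_0 is neither 1 nor 64, so continue squaring. x_1 = 4^2 mod 65 = 16. x_2 = 16^2 mod 65 = 61. x_3 = 61^2 mod 65 = 16. x_4 = 16^2 mod 65 = 61. x_5 = 61^2 mod 65 = 16. Reached i = s−1 = 5 without hitting −1: 4 is a Miller–Rabin witness and 65 is composite.
Base 36: x_0 = 36^1 mod 65 = 36. x_0 is neither 1 nor 64, so continue squaring. x_1 = 36^2 mod 65 = 61. x_2 = 61^2 mod 65 = 16. x_3 = 16^2 mod 65 = 61. x_4 = 61^2 mod 65 = 16. x_5 = 16^2 mod 65 = 61. Reached i = s−1 = 5 without hitting −1: 36 is a Miller–Rabin witness and 65 is composite.
The smallest witness among the given bases is 2.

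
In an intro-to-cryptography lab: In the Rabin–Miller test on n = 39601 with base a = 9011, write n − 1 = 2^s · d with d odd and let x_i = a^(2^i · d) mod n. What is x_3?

n − 1 = 39600 = 2^4 · 2475, so s = 4 and d = 2475.
x_0 = 9011^2475 mod 39601 = 23085.
x_1 = 23085^2 mod 39601 = 6568.
x_2 = 6568^2 mod 39601 = 13135.
x_3 = 13135^2 mod 39601 = 26269.

26269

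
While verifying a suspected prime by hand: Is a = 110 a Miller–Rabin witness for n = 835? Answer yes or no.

n − 1 = 834 = 2^1 · 417, so s = 1 and d = 417.
Repeated squaring mod 835: 110^1 ≡ 110, 110^2 ≡ 410, 110^4 ≡ 265, 110^8 ≡ 85, 110^16 ≡ 545, 110^32 ≡ 600, 110^64 ≡ 115, 110^128 ≡ 700, 110^256 ≡ 690.
417 = 256 + 128 + 32 + 1, so 110^417 ≡ 690·700·600·110 ≡ 425 (mod 835).
x_0 = 110^417 mod 835 = 425.
x_0 ∉ {1, 834} and s = 1, so 110 is a Miller–Rabin witness and 835 is composite.

yes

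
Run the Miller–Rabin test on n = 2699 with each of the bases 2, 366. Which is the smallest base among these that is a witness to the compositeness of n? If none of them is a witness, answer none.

n − 1 = 2698 = 2^1 · 1349, so s = 1 and d = 1349.
Base 2: x_0 = 2^1349 mod 2699 = 2698. x_0 = 2698 ≡ −1, so 2 is not a witness.
Base 366: x_0 = 366^1349 mod 2699 = 2698. x_0 = 2698 ≡ −1, so 366 is not a witness.
No listed base is a witness for 2699.

none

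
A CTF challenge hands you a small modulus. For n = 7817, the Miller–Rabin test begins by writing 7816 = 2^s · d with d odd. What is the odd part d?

Halving: 7816 → 3908 → 1954 → 977; 977 is odd.
So 7816 = 2^3 · 977.

977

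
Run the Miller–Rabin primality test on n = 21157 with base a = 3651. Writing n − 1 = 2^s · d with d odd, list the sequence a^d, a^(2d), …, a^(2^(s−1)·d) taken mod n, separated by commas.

18680, 21156

n − 1 = 21156 = 2^2 · 5289, so s = 2 and d = 5289.
x_0 = 3651^5289 mod 21157 = 18680.
x_1 = 18680^2 mod 21157 = 21156.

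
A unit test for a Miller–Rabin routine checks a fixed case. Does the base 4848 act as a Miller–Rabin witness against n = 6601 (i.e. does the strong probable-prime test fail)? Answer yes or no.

n − 1 = 6600 = 2^3 · 825, so s = 3 and d = 825.
x_0 = 4848^825 mod 6601 = 1.
x_0 = 1, so 4848 is not a witness.

no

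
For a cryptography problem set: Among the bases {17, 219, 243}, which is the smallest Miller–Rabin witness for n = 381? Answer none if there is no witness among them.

n − 1 = 380 = 2^2 · 95, so s = 2 and d = 95.
Base 17: x_0 = 17^95 mod 381 = 242. x_0 is neither 1 nor 380, so continue squaring. x_1 = 242^2 mod 381 = 271. Reached i = s−1 = 1 without hitting −1: 17 is a Miller–Rabin witness and 381 is composite.
Base 219: x_0 = 219^95 mod 381 = 237. x_0 is neither 1 nor 380, so continue squaring. x_1 = 237^2 mod 381 = 162. Reached i = s−1 = 1 without hitting −1: 219 is a Miller–Rabin witness and 381 is composite.
Base 243: x_0 = 243^95 mod 381 = 351. x_0 is neither 1 nor 380, so continue squaring. x_1 = 351^2 mod 381 = 138. Reached i = s−1 = 1 without hitting −1: 243 is a Miller–Rabin witness and 381 is composite.
The smallest witness among the given bases is 17.

17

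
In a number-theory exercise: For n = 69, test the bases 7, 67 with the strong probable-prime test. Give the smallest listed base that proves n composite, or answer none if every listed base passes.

7

n − 1 = 68 = 2^2 · 17, so s = 2 and d = 17.
Base 7: x_0 = 7^17 mod 69 = 19. x_0 is neither 1 nor 68, so continue squaring. x_1 = 19^2 mod 69 = 16. Reached i = s−1 = 1 without hitting −1: 7 is a Miller–Rabin witness and 69 is composite.
Base 67: x_0 = 67^17 mod 69 = 28. x_0 is neither 1 nor 68, so continue squaring. x_1 = 28^2 mod 69 = 25. Reached i = s−1 = 1 without hitting −1: 67 is a Miller–Rabin witness and 69 is composite.
The smallest witness among the given bases is 7.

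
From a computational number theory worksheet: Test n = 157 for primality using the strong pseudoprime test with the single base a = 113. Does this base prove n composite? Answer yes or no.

n − 1 = 156 = 2^2 · 39, so s = 2 and d = 39.
x_0 = 113^39 mod 157 = 1.
x_0 = 1, so 113 is not a witness.

no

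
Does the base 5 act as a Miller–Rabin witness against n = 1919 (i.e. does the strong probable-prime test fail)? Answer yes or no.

n − 1 = 1918 = 2^1 · 959, so s = 1 and d = 959.
x_0 = 5^959 mod 1919 = 997.
x_0 ∉ {1, 1918} and s = 1, so 5 is a Miller–Rabin witness and 1919 is composite.

yes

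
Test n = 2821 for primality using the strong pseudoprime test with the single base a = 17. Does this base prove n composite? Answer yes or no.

no

n − 1 = 2820 = 2^2 · 705, so s = 2 and d = 705.
x_0 = 17^705 mod 2821 = 2820.
x_0 = 2820 ≡ −1, so 17 is not a witness.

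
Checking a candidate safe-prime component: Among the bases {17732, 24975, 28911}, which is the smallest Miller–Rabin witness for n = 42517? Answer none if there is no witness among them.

17732

n − 1 = 42516 = 2^2 · 10629, so s = 2 and d = 10629.
Base 17732: x_0 = 17732^10629 mod 42517 = 17222. x_0 is neither 1 nor 42516, so continue squaring. x_1 = 17222^2 mod 42517 = 41209. Reached i = s−1 = 1 without hitting −1: 17732 is a Miller–Rabin witness and 42517 is composite.
Base 24975: x_0 = 24975^10629 mod 42517 = 2769. x_0 is neither 1 nor 42516, so continue squaring. x_1 = 2769^2 mod 42517 = 14301. Reached i = s−1 = 1 without hitting −1: 24975 is a Miller–Rabin witness and 42517 is composite.
Base 28911: x_0 = 28911^10629 mod 42517 = 37291. x_0 is neither 1 nor 42516, so continue squaring. x_1 = 37291^2 mod 42517 = 15162. Reached i = s−1 = 1 without hitting −1: 28911 is a Miller–Rabin witness and 42517 is composite.
The smallest witness among the given bases is 17732.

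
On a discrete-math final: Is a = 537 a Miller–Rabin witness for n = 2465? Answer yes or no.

yes

n − 1 = 2464 = 2^5 · 77, so s = 5 and d = 77.
x_0 = 537^77 mod 2465 = 2187.
x_0 is neither 1 nor 2464, so continue squaring.
x_1 = 2187^2 mod 2465 = 869.
x_2 = 869^2 mod 2465 = 871.
x_3 = 871^2 mod 2465 = 1886.
x_4 = 1886^2 mod 2465 = 1.
x_4 = 1 but x_3 ≠ ±1, a nontrivial square root of 1 — 537 is a witness and 2465 is composite.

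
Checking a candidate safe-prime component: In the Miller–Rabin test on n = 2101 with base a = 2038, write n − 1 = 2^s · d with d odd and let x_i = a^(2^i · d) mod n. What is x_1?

n − 1 = 2100 = 2^2 · 525, so s = 2 and d = 525.
x_0 = 2038^525 mod 2101 = 243.
x_1 = 243^2 mod 2101 = 221.

221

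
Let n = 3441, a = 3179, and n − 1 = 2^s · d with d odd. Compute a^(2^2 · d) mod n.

904

n − 1 = 3440 = 2^4 · 215, so s = 4 and d = 215.
x_0 = 3179^215 mod 3441 = 863.
x_1 = 863^2 mod 3441 = 1513.
x_2 = 1513^2 mod 3441 = 904.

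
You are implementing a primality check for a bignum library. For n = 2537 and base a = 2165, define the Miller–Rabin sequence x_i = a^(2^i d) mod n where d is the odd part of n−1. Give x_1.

358

n − 1 = 2536 = 2^3 · 317, so s = 3 and d = 317.
x_0 = 2165^317 mod 2537 = 1945.
x_1 = 1945^2 mod 2537 = 358.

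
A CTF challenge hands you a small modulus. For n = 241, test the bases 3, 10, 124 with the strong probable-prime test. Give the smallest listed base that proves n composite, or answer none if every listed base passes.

n − 1 = 240 = 2^4 · 15, so s = 4 and d = 15.
Base 3: x_0 = 3^15 mod 241 = 8. x_0 is neither 1 nor 240, so continue squaring. x_1 = 8^2 mod 241 = 64. x_2 = 64^2 mod 241 = 240. x_2 ≡ −1, so 3 is not a witness.
Base 10: x_0 = 10^15 mod 241 = 240. x_0 = 240 ≡ −1, so 10 is not a witness.
Base 124: x_0 = 124^15 mod 241 = 197. x_0 is neither 1 nor 240, so continue squaring. x_1 = 197^2 mod 241 = 8. x_2 = 8^2 mod 241 = 64. x_3 = 64^2 mod 241 = 240. x_3 ≡ −1, so 124 is not a witness.
No listed base is a witness for 241.

none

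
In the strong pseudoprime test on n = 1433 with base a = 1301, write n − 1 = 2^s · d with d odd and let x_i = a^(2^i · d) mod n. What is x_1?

n − 1 = 1432 = 2^3 · 179, so s = 3 and d = 179.
x_0 = 1301^179 mod 1433 = 926.
x_1 = 926^2 mod 1433 = 542.

542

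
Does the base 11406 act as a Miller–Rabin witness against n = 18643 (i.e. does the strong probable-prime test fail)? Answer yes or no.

n − 1 = 18642 = 2^1 · 9321, so s = 1 and d = 9321.
x_0 = 11406^9321 mod 18643 = 4349.
x_0 ∉ {1, 18642} and s = 1, so 11406 is a Miller–Rabin witness and 18643 is composite.

yes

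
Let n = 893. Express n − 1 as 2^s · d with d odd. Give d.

223

Halving: 892 → 446 → 223; 223 is odd.
So 892 = 2^2 · 223.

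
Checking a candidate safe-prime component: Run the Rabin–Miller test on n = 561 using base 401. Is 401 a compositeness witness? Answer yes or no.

yes

n − 1 = 560 = 2^4 · 35, so s = 4 and d = 35.
By repeated squaring, 401^35 ≡ 320 (mod 561).
x_0 = 401^35 mod 561 = 320.
x_0 is neither 1 nor 560, so continue squaring.
x_1 = 320^2 mod 561 = 298.
x_2 = 298^2 mod 561 = 166.
x_3 = 166^2 mod 561 = 67.
Reached i = s−1 = 3 without hitting −1: 401 is a Miller–Rabin witness and 561 is composite.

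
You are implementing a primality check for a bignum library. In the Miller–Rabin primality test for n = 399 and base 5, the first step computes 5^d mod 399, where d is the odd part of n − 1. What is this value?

5

n − 1 = 398 = 2^1 · 199, so s = 1 and d = 199.
5^199 mod 399 = 5.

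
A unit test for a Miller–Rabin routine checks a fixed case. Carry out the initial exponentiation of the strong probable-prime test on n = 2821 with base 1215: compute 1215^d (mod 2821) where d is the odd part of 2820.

2696

n − 1 = 2820 = 2^2 · 705, so s = 2 and d = 705.
Repeated squaring mod 2821: 1215^1 ≡ 1215, 1215^2 ≡ 842, 1215^4 ≡ 893, 1215^8 ≡ 1927, 1215^16 ≡ 893, 1215^32 ≡ 1927, 1215^64 ≡ 893, 1215^128 ≡ 1927, 1215^256 ≡ 893, 1215^512 ≡ 1927.
705 = 512 + 128 + 64 + 1, so 1215^705 ≡ 1927·1927·893·1215 ≡ 2696 (mod 2821).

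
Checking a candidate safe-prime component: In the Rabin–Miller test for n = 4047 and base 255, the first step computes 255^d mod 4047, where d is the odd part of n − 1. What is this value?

1224

n − 1 = 4046 = 2^1 · 2023, so s = 1 and d = 2023.
255^2023 mod 4047 = 1224.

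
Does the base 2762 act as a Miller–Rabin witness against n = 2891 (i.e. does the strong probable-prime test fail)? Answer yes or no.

n − 1 = 2890 = 2^1 · 1445, so s = 1 and d = 1445.
x_0 = 2762^1445 mod 2891 = 618.
x_0 ∉ {1, 2890} and s = 1, so 2762 is a Miller–Rabin witness and 2891 is composite.

yes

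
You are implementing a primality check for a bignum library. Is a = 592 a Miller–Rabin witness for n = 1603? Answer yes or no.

n − 1 = 1602 = 2^1 · 801, so s = 1 and d = 801.
x_0 = 592^801 mod 1603 = 1.
x_0 = 1, so 592 is not a witness.

no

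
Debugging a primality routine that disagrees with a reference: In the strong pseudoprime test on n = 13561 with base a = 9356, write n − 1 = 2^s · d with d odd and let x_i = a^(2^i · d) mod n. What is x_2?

n − 1 = 13560 = 2^3 · 1695, so s = 3 and d = 1695.
By repeated squaring, 9356^1695 ≡ 949 (mod 13561).
x_0 = 949.
x_1 = 949^2 mod 13561 = 5575.
x_2 = 5575^2 mod 13561 = 12374.

12374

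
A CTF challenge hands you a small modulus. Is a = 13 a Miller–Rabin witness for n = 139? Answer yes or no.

no

n − 1 = 138 = 2^1 · 69, so s = 1 and d = 69.
Repeated squaring mod 139: 13^1 ≡ 13, 13^2 ≡ 30, 13^4 ≡ 66, 13^8 ≡ 47, 13^16 ≡ 124, 13^32 ≡ 86, 13^64 ≡ 29.
69 = 64 + 4 + 1, so 13^69 ≡ 29·66·13 ≡ 1 (mod 139).
x_0 = 13^69 mod 139 = 1.
x_0 = 1, so 13 is not a witness.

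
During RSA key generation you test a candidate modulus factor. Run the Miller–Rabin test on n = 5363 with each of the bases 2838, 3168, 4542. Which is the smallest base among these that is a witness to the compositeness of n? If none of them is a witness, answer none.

2838

n − 1 = 5362 = 2^1 · 2681, so s = 1 and d = 2681.
Base 2838: x_0 = 2838^2681 mod 5363 = 1107. x_0 ∉ {1, 5362} and s = 1, so 2838 is a Miller–Rabin witness and 5363 is composite.
Base 3168: x_0 = 3168^2681 mod 5363 = 88. x_0 ∉ {1, 5362} and s = 1, so 3168 is a Miller–Rabin witness and 5363 is composite.
Base 4542: x_0 = 4542^2681 mod 5363 = 1163. x_0 ∉ {1, 5362} and s = 1, so 4542 is a Miller–Rabin witness and 5363 is composite.
The smallest witness among the given bases is 2838.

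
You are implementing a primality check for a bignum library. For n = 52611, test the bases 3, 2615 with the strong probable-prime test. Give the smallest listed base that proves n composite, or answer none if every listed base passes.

3

n − 1 = 52610 = 2^1 · 26305, so s = 1 and d = 26305.
Base 3: x_0 = 3^26305 mod 52611 = 35532. x_0 ∉ {1, 52610} and s = 1, so 3 is a Miller–Rabin witness and 52611 is composite.
Base 2615: x_0 = 2615^26305 mod 52611 = 5579. x_0 ∉ {1, 52610} and s = 1, so 2615 is a Miller–Rabin witness and 52611 is composite.
The smallest witness among the given bases is 3.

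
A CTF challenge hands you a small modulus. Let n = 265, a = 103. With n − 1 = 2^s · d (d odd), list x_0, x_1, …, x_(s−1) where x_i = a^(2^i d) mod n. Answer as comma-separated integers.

173, 249, 256

n − 1 = 264 = 2^3 · 33, so s = 3 and d = 33.
x_0 = 103^33 mod 265 = 173.
x_1 = 173^2 mod 265 = 249.
x_2 = 249^2 mod 265 = 256.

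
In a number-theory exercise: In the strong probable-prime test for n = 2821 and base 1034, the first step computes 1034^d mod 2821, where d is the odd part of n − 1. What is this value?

n − 1 = 2820 = 2^2 · 705, so s = 2 and d = 705.
1034^705 mod 2821 = 216.

216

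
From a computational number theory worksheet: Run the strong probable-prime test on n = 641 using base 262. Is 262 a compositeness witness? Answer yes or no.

n − 1 = 640 = 2^7 · 5, so s = 7 and d = 5.
x_0 = 262^5 mod 641 = 631.
x_0 is neither 1 nor 640, so continue squaring.
x_1 = 631^2 mod 641 = 100.
x_2 = 100^2 mod 641 = 385.
x_3 = 385^2 mod 641 = 154.
x_4 = 154^2 mod 641 = 640.
x_4 ≡ −1, so 262 is not a witness.

no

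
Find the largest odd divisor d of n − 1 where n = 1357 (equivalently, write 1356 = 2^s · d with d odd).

Halving: 1356 → 678 → 339; 339 is odd.
So 1356 = 2^2 · 339.

339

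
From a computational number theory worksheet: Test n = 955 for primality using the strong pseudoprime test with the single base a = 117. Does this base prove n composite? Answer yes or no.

n − 1 = 954 = 2^1 · 477, so s = 1 and d = 477.
Repeated squaring mod 955: 117^1 ≡ 117, 117^2 ≡ 319, 117^4 ≡ 531, 117^8 ≡ 236, 117^16 ≡ 306, 117^32 ≡ 46, 117^64 ≡ 206, 117^128 ≡ 416, 117^256 ≡ 201.
477 = 256 + 128 + 64 + 16 + 8 + 4 + 1, so 117^477 ≡ 201·416·206·306·236·531·117 ≡ 892 (mod 955).
x_0 = 117^477 mod 955 = 892.
x_0 ∉ {1, 954} and s = 1, so 117 is a Miller–Rabin witness and 955 is composite.

yes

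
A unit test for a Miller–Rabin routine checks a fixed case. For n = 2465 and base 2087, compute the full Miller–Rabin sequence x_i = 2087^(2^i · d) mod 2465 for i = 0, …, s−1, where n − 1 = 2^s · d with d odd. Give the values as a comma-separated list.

n − 1 = 2464 = 2^5 · 77, so s = 5 and d = 77.
x_0 = 2087^77 mod 2465 = 2087.
x_1 = 2087^2 mod 2465 = 2379.
x_2 = 2379^2 mod 2465 = 1.
x_3 = 1^2 mod 2465 = 1.
x_4 = 1^2 mod 2465 = 1.

2087, 2379, 1, 1, 1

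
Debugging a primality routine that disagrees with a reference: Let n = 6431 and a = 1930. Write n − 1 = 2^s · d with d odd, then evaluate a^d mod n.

3381

n − 1 = 6430 = 2^1 · 3215, so s = 1 and d = 3215.
1930^3215 mod 6431 = 3381.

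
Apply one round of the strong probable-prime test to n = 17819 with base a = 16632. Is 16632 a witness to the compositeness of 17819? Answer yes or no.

yes

n − 1 = 17818 = 2^1 · 8909, so s = 1 and d = 8909.
x_0 = 16632^8909 mod 17819 = 6168.
x_0 ∉ {1, 17818} and s = 1, so 16632 is a Miller–Rabin witness and 17819 is composite.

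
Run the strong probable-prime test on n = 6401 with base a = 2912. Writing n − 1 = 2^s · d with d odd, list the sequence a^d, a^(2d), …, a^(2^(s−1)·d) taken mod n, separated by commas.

2283, 1675, 1987, 5153, 2061, 3858, 1839, 2193

n − 1 = 6400 = 2^8 · 25, so s = 8 and d = 25.
x_0 = 2912^25 mod 6401 = 2283.
x_1 = 2283^2 mod 6401 = 1675.
x_2 = 1675^2 mod 6401 = 1987.
x_3 = 1987^2 mod 6401 = 5153.
x_4 = 5153^2 mod 6401 = 2061.
x_5 = 2061^2 mod 6401 = 3858.
x_6 = 3858^2 mod 6401 = 1839.
x_7 = 1839^2 mod 6401 = 2193.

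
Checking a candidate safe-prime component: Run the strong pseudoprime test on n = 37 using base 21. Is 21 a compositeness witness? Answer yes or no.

no

n − 1 = 36 = 2^2 · 9, so s = 2 and d = 9.
x_0 = 21^9 mod 37 = 36.
x_0 = 36 ≡ −1, so 21 is not a witness.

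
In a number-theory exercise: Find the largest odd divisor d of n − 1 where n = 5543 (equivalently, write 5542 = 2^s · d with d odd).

Halving: 5542 → 2771; 2771 is odd.
So 5542 = 2^1 · 2771.

2771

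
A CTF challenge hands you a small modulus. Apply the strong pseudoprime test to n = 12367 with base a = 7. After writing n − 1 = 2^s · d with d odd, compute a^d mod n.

n − 1 = 12366 = 2^1 · 6183, so s = 1 and d = 6183.
7^6183 mod 12367 = 1026.

1026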